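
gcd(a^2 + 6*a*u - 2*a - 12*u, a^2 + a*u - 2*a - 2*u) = a - 2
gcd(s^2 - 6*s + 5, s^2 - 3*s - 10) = s - 5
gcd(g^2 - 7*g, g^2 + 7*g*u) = g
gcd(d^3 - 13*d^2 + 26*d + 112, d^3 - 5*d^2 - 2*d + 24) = d + 2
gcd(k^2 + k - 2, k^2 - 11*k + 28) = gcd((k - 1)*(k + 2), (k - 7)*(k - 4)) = 1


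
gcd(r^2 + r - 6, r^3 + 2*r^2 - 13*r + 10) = r - 2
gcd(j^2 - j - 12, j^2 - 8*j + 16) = j - 4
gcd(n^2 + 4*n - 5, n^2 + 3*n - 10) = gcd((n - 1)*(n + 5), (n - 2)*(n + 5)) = n + 5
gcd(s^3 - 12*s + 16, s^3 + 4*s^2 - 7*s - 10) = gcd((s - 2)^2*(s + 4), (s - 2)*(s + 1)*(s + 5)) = s - 2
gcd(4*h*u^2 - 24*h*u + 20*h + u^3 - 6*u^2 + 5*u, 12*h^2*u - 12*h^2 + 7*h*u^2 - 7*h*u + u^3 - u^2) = 4*h*u - 4*h + u^2 - u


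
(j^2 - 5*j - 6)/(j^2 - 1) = (j - 6)/(j - 1)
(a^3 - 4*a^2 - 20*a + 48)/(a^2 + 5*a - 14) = (a^2 - 2*a - 24)/(a + 7)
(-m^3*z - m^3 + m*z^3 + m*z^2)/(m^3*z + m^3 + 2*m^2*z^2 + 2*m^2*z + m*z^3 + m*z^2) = (-m + z)/(m + z)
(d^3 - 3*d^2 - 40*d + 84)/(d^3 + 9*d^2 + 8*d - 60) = (d - 7)/(d + 5)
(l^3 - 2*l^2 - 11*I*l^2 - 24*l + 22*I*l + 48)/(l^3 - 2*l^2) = 1 - 11*I/l - 24/l^2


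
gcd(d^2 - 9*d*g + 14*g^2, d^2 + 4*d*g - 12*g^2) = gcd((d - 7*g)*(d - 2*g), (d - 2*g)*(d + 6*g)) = d - 2*g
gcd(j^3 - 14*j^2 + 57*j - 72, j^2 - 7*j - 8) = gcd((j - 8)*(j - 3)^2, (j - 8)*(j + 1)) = j - 8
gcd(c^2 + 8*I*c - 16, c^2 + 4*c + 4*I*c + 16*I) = c + 4*I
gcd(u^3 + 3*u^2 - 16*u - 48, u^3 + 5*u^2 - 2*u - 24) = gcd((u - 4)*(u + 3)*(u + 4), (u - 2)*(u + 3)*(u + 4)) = u^2 + 7*u + 12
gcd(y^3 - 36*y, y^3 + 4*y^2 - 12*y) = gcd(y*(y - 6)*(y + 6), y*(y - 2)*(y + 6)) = y^2 + 6*y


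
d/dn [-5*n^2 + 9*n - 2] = 9 - 10*n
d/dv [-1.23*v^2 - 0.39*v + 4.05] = -2.46*v - 0.39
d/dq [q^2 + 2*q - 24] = 2*q + 2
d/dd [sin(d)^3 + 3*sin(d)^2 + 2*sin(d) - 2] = (3*sin(d)^2 + 6*sin(d) + 2)*cos(d)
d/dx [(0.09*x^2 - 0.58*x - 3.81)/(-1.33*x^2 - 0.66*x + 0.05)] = (-0.8308*x^2 - 10.1256*x - 2.5436)/(1.7689*x^4 + 1.7556*x^3 + 0.3026*x^2 - 0.066*x + 0.0025)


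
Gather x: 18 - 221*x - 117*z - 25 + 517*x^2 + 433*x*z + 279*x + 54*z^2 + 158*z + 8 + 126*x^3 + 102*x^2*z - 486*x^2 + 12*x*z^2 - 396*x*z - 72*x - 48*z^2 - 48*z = 126*x^3 + x^2*(102*z + 31) + x*(12*z^2 + 37*z - 14) + 6*z^2 - 7*z + 1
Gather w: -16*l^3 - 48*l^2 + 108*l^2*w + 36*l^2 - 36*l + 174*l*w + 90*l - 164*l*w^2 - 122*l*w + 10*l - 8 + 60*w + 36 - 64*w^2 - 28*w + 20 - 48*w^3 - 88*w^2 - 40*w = -16*l^3 - 12*l^2 + 64*l - 48*w^3 + w^2*(-164*l - 152) + w*(108*l^2 + 52*l - 8) + 48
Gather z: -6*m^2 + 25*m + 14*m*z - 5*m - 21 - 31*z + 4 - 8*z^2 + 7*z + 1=-6*m^2 + 20*m - 8*z^2 + z*(14*m - 24) - 16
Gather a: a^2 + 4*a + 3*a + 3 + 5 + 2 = a^2 + 7*a + 10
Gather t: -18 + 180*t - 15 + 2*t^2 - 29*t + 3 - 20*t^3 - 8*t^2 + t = -20*t^3 - 6*t^2 + 152*t - 30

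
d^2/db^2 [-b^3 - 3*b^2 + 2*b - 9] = -6*b - 6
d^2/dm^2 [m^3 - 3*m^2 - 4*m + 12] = 6*m - 6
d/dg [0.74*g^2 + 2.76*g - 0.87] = 1.48*g + 2.76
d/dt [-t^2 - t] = -2*t - 1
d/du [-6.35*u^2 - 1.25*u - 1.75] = -12.7*u - 1.25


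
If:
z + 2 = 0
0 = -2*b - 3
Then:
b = -3/2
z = -2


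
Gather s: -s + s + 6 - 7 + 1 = 0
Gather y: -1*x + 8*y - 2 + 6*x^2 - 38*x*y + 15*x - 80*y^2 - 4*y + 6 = 6*x^2 + 14*x - 80*y^2 + y*(4 - 38*x) + 4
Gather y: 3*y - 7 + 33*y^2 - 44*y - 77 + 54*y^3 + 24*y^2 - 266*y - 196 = 54*y^3 + 57*y^2 - 307*y - 280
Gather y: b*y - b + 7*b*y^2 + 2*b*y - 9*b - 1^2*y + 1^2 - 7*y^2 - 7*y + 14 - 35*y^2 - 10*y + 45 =-10*b + y^2*(7*b - 42) + y*(3*b - 18) + 60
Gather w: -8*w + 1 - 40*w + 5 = 6 - 48*w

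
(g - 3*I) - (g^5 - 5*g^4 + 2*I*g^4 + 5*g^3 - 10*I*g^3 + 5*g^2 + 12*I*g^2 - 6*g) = -g^5 + 5*g^4 - 2*I*g^4 - 5*g^3 + 10*I*g^3 - 5*g^2 - 12*I*g^2 + 7*g - 3*I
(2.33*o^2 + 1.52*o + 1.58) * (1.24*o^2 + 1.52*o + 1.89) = 2.8892*o^4 + 5.4264*o^3 + 8.6733*o^2 + 5.2744*o + 2.9862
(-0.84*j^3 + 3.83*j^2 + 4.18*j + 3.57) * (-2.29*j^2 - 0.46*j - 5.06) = 1.9236*j^5 - 8.3843*j^4 - 7.0836*j^3 - 29.4779*j^2 - 22.793*j - 18.0642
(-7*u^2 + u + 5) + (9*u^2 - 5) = 2*u^2 + u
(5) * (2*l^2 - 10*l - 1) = 10*l^2 - 50*l - 5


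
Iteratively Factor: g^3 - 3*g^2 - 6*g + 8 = (g - 4)*(g^2 + g - 2) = (g - 4)*(g + 2)*(g - 1)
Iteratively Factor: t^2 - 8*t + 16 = (t - 4)*(t - 4)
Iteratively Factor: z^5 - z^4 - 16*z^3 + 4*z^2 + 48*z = (z)*(z^4 - z^3 - 16*z^2 + 4*z + 48) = z*(z - 2)*(z^3 + z^2 - 14*z - 24) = z*(z - 4)*(z - 2)*(z^2 + 5*z + 6) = z*(z - 4)*(z - 2)*(z + 2)*(z + 3)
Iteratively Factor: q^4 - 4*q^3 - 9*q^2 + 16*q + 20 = (q + 2)*(q^3 - 6*q^2 + 3*q + 10) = (q - 5)*(q + 2)*(q^2 - q - 2) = (q - 5)*(q - 2)*(q + 2)*(q + 1)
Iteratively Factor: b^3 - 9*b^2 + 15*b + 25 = (b - 5)*(b^2 - 4*b - 5) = (b - 5)*(b + 1)*(b - 5)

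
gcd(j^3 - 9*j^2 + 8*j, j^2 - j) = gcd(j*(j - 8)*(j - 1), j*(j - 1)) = j^2 - j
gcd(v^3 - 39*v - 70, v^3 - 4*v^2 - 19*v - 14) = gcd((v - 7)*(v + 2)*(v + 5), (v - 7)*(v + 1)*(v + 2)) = v^2 - 5*v - 14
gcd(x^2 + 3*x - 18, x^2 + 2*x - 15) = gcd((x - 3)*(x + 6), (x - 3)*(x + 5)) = x - 3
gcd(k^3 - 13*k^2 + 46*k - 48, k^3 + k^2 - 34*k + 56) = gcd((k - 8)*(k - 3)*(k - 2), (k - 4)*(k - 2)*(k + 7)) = k - 2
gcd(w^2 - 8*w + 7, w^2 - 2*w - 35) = w - 7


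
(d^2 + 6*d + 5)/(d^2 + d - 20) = (d + 1)/(d - 4)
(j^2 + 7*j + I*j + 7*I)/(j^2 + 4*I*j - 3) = (j + 7)/(j + 3*I)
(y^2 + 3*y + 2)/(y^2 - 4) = (y + 1)/(y - 2)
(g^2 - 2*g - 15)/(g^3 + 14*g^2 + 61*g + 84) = (g - 5)/(g^2 + 11*g + 28)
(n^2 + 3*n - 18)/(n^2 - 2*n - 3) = (n + 6)/(n + 1)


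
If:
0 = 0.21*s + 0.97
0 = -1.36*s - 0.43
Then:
No Solution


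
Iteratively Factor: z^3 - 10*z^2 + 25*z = (z - 5)*(z^2 - 5*z) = (z - 5)^2*(z)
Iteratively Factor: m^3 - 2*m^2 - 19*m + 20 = (m - 1)*(m^2 - m - 20) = (m - 1)*(m + 4)*(m - 5)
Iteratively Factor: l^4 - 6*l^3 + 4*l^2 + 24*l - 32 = (l - 4)*(l^3 - 2*l^2 - 4*l + 8) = (l - 4)*(l - 2)*(l^2 - 4) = (l - 4)*(l - 2)*(l + 2)*(l - 2)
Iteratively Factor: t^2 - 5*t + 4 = (t - 1)*(t - 4)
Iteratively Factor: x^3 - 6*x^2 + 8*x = (x)*(x^2 - 6*x + 8) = x*(x - 4)*(x - 2)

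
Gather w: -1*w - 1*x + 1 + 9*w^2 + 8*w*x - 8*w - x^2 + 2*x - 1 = 9*w^2 + w*(8*x - 9) - x^2 + x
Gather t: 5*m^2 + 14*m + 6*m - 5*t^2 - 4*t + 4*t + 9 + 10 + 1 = 5*m^2 + 20*m - 5*t^2 + 20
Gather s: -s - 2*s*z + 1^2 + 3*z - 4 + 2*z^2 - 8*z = s*(-2*z - 1) + 2*z^2 - 5*z - 3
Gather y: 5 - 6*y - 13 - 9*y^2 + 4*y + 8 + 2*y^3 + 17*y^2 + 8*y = 2*y^3 + 8*y^2 + 6*y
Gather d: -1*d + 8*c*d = d*(8*c - 1)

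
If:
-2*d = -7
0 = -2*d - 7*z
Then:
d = 7/2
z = -1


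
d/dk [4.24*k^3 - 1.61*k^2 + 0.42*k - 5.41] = 12.72*k^2 - 3.22*k + 0.42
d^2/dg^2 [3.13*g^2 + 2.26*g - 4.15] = 6.26000000000000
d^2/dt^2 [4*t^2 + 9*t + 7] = 8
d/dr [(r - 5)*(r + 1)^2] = 3*(r - 3)*(r + 1)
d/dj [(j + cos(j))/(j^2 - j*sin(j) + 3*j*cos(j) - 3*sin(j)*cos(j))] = (2*j^2*sin(j) + j^2*cos(j) - j^2 - 2*j*cos(j) + 3*j*cos(2*j) + j - sin(2*j) + 9*cos(j)/4 - 3*cos(2*j)/2 + 3*cos(3*j)/4 - 3/2)/((j - sin(j))^2*(j + 3*cos(j))^2)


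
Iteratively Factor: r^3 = (r)*(r^2) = r^2*(r)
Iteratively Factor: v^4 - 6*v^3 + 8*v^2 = (v - 4)*(v^3 - 2*v^2) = v*(v - 4)*(v^2 - 2*v) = v^2*(v - 4)*(v - 2)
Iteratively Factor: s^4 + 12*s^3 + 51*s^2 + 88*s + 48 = (s + 3)*(s^3 + 9*s^2 + 24*s + 16) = (s + 3)*(s + 4)*(s^2 + 5*s + 4) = (s + 1)*(s + 3)*(s + 4)*(s + 4)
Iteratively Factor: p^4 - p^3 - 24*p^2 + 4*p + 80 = (p + 2)*(p^3 - 3*p^2 - 18*p + 40) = (p - 5)*(p + 2)*(p^2 + 2*p - 8) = (p - 5)*(p - 2)*(p + 2)*(p + 4)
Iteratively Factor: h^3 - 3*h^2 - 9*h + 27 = (h + 3)*(h^2 - 6*h + 9) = (h - 3)*(h + 3)*(h - 3)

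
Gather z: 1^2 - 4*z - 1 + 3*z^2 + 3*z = 3*z^2 - z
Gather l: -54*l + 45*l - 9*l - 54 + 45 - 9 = -18*l - 18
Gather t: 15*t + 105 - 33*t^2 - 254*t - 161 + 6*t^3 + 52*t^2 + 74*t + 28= 6*t^3 + 19*t^2 - 165*t - 28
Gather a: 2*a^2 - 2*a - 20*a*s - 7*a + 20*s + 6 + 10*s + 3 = 2*a^2 + a*(-20*s - 9) + 30*s + 9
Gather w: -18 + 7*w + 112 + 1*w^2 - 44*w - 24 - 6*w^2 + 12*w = -5*w^2 - 25*w + 70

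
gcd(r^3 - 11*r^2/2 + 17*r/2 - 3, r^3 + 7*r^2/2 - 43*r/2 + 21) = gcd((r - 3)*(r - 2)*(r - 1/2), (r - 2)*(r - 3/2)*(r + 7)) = r - 2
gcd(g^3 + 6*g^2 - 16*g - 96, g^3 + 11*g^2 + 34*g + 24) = g^2 + 10*g + 24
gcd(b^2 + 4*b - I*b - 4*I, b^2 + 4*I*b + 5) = b - I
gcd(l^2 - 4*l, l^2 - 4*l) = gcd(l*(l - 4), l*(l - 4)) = l^2 - 4*l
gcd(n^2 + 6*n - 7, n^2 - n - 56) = n + 7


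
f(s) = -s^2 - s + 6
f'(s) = -2*s - 1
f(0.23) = 5.72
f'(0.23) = -1.46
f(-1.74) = 4.71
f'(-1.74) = 2.48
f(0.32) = 5.58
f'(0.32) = -1.64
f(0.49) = 5.27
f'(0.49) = -1.98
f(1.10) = 3.69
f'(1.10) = -3.20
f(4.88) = -22.69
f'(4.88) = -10.76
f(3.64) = -10.89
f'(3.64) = -8.28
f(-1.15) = 5.83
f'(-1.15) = 1.30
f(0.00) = 6.00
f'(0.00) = -1.00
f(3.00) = -6.00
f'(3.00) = -7.00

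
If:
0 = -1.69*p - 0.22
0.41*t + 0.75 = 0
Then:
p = -0.13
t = -1.83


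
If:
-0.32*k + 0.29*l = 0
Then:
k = 0.90625*l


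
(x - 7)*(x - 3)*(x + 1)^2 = x^4 - 8*x^3 + 2*x^2 + 32*x + 21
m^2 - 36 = (m - 6)*(m + 6)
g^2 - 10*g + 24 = (g - 6)*(g - 4)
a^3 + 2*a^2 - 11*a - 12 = (a - 3)*(a + 1)*(a + 4)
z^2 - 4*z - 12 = (z - 6)*(z + 2)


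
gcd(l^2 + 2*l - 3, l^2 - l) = l - 1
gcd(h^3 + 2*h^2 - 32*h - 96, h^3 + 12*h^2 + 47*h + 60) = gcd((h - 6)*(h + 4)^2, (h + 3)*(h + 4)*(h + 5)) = h + 4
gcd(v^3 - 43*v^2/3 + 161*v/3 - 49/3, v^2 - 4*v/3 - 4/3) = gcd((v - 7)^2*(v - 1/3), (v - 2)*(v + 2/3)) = 1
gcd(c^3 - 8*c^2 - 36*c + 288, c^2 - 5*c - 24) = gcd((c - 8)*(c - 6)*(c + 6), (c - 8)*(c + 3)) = c - 8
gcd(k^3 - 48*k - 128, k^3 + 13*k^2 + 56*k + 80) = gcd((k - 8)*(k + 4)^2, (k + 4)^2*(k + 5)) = k^2 + 8*k + 16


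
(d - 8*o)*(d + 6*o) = d^2 - 2*d*o - 48*o^2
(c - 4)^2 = c^2 - 8*c + 16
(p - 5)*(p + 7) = p^2 + 2*p - 35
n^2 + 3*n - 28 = (n - 4)*(n + 7)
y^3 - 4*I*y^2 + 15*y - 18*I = (y - 6*I)*(y - I)*(y + 3*I)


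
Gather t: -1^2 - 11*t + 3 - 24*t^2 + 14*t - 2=-24*t^2 + 3*t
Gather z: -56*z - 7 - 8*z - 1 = -64*z - 8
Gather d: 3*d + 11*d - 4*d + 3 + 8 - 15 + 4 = 10*d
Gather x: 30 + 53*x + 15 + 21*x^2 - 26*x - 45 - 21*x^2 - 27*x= 0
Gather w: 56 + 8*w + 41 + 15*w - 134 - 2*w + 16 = 21*w - 21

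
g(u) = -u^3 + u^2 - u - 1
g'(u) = -3*u^2 + 2*u - 1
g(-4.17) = 93.07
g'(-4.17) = -61.51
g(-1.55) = 6.68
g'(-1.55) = -11.31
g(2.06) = -7.56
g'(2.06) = -9.61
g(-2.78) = 30.99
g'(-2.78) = -29.75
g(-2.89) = 34.38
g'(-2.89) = -31.84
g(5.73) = -162.03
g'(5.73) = -88.04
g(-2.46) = 22.40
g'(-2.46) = -24.07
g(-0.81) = 1.00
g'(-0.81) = -4.59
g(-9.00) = 818.00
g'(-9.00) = -262.00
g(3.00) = -22.00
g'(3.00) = -22.00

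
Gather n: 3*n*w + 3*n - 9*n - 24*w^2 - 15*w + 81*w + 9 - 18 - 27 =n*(3*w - 6) - 24*w^2 + 66*w - 36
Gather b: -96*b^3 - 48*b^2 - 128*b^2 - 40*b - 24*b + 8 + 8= -96*b^3 - 176*b^2 - 64*b + 16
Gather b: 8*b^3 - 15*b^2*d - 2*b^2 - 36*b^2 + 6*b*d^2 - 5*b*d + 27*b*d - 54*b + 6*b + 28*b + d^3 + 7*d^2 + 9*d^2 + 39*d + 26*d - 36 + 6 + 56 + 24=8*b^3 + b^2*(-15*d - 38) + b*(6*d^2 + 22*d - 20) + d^3 + 16*d^2 + 65*d + 50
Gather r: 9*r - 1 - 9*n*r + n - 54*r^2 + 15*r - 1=n - 54*r^2 + r*(24 - 9*n) - 2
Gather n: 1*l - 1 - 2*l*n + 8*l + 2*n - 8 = 9*l + n*(2 - 2*l) - 9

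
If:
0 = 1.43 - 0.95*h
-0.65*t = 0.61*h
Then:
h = 1.51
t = -1.41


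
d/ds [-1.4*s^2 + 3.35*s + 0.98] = 3.35 - 2.8*s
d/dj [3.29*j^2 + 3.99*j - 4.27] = 6.58*j + 3.99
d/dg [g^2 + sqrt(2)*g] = 2*g + sqrt(2)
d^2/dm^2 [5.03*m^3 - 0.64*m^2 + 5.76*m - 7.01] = 30.18*m - 1.28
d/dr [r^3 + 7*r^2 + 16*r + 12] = 3*r^2 + 14*r + 16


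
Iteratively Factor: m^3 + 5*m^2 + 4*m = (m + 4)*(m^2 + m) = m*(m + 4)*(m + 1)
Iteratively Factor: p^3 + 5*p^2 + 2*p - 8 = (p + 4)*(p^2 + p - 2) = (p + 2)*(p + 4)*(p - 1)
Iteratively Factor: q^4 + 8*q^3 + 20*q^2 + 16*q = (q + 2)*(q^3 + 6*q^2 + 8*q) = (q + 2)*(q + 4)*(q^2 + 2*q) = q*(q + 2)*(q + 4)*(q + 2)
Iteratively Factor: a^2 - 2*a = (a - 2)*(a)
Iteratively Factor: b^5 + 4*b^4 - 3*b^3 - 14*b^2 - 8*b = (b)*(b^4 + 4*b^3 - 3*b^2 - 14*b - 8) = b*(b + 4)*(b^3 - 3*b - 2) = b*(b + 1)*(b + 4)*(b^2 - b - 2) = b*(b - 2)*(b + 1)*(b + 4)*(b + 1)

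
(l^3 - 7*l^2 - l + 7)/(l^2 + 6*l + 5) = (l^2 - 8*l + 7)/(l + 5)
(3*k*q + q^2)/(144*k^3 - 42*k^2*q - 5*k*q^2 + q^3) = q*(3*k + q)/(144*k^3 - 42*k^2*q - 5*k*q^2 + q^3)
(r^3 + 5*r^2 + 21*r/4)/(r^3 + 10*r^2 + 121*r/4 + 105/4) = r/(r + 5)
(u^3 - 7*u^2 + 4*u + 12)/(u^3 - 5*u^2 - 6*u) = (u - 2)/u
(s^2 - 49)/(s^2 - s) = (s^2 - 49)/(s*(s - 1))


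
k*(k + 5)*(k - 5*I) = k^3 + 5*k^2 - 5*I*k^2 - 25*I*k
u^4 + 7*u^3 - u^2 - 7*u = u*(u - 1)*(u + 1)*(u + 7)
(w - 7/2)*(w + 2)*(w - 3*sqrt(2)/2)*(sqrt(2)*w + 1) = sqrt(2)*w^4 - 3*sqrt(2)*w^3/2 - 2*w^3 - 17*sqrt(2)*w^2/2 + 3*w^2 + 9*sqrt(2)*w/4 + 14*w + 21*sqrt(2)/2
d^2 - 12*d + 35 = (d - 7)*(d - 5)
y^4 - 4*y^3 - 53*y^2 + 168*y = y*(y - 8)*(y - 3)*(y + 7)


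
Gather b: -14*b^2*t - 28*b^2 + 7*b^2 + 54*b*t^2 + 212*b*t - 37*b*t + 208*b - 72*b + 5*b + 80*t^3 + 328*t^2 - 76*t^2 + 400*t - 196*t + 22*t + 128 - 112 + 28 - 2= b^2*(-14*t - 21) + b*(54*t^2 + 175*t + 141) + 80*t^3 + 252*t^2 + 226*t + 42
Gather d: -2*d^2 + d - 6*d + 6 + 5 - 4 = -2*d^2 - 5*d + 7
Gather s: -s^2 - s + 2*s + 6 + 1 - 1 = -s^2 + s + 6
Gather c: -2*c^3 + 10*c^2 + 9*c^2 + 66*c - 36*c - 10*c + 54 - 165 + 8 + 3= -2*c^3 + 19*c^2 + 20*c - 100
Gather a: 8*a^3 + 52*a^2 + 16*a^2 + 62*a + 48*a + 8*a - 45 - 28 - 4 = 8*a^3 + 68*a^2 + 118*a - 77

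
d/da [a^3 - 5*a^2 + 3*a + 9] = 3*a^2 - 10*a + 3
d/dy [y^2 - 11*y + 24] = 2*y - 11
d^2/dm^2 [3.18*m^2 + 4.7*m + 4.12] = 6.36000000000000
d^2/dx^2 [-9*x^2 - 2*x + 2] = -18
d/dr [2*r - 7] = 2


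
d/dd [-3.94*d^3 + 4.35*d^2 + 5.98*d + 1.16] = -11.82*d^2 + 8.7*d + 5.98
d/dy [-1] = 0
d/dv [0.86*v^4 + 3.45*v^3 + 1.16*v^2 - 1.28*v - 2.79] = 3.44*v^3 + 10.35*v^2 + 2.32*v - 1.28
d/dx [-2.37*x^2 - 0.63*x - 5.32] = -4.74*x - 0.63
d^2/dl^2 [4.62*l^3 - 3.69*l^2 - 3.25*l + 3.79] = 27.72*l - 7.38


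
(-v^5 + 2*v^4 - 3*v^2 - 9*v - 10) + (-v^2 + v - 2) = -v^5 + 2*v^4 - 4*v^2 - 8*v - 12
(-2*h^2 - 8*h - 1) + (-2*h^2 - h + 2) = -4*h^2 - 9*h + 1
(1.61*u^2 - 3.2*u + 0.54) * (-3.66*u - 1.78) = -5.8926*u^3 + 8.8462*u^2 + 3.7196*u - 0.9612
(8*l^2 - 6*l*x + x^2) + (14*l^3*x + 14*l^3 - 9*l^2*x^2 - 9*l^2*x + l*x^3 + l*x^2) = 14*l^3*x + 14*l^3 - 9*l^2*x^2 - 9*l^2*x + 8*l^2 + l*x^3 + l*x^2 - 6*l*x + x^2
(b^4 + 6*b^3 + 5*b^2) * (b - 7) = b^5 - b^4 - 37*b^3 - 35*b^2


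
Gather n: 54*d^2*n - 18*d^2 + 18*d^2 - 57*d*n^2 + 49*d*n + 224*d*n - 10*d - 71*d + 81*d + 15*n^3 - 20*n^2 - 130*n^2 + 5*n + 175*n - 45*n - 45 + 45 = 15*n^3 + n^2*(-57*d - 150) + n*(54*d^2 + 273*d + 135)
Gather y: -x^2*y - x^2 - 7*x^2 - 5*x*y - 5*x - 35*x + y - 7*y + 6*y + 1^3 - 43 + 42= -8*x^2 - 40*x + y*(-x^2 - 5*x)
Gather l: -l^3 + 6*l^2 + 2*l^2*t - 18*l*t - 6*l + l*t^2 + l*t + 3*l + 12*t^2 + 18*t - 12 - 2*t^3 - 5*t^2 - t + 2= -l^3 + l^2*(2*t + 6) + l*(t^2 - 17*t - 3) - 2*t^3 + 7*t^2 + 17*t - 10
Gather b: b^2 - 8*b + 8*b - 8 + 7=b^2 - 1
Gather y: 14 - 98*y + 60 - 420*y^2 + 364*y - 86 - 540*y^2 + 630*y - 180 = -960*y^2 + 896*y - 192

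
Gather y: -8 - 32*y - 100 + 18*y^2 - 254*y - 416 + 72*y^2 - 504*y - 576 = 90*y^2 - 790*y - 1100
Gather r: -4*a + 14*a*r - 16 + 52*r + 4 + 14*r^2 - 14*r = -4*a + 14*r^2 + r*(14*a + 38) - 12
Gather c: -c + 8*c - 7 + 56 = 7*c + 49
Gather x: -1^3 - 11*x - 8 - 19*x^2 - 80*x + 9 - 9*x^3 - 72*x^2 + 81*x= -9*x^3 - 91*x^2 - 10*x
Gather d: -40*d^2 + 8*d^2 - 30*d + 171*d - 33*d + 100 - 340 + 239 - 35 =-32*d^2 + 108*d - 36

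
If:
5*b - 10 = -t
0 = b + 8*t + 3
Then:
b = 83/39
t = -25/39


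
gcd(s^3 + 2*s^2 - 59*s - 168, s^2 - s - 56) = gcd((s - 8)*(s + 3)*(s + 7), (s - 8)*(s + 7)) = s^2 - s - 56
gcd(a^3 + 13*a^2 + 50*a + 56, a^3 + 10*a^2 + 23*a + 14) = a^2 + 9*a + 14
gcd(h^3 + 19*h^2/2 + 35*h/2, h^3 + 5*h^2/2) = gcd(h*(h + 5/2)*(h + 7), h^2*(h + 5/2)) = h^2 + 5*h/2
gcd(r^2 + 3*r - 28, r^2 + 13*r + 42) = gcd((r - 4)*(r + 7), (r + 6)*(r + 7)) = r + 7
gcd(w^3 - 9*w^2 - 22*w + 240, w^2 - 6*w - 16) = w - 8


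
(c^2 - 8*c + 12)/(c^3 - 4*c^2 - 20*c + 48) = 1/(c + 4)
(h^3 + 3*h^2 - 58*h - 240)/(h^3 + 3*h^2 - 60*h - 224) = (h^2 + 11*h + 30)/(h^2 + 11*h + 28)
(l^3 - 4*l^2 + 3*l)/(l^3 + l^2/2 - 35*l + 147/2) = 2*l*(l - 1)/(2*l^2 + 7*l - 49)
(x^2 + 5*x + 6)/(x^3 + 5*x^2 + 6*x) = 1/x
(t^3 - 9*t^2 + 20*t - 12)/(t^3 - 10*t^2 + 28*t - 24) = (t - 1)/(t - 2)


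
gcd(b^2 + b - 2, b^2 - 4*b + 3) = b - 1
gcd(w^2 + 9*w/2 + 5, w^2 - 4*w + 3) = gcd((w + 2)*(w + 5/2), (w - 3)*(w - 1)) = 1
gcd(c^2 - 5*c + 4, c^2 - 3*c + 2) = c - 1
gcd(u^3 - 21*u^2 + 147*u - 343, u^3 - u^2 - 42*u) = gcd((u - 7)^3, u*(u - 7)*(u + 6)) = u - 7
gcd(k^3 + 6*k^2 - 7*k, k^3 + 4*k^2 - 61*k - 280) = k + 7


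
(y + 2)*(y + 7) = y^2 + 9*y + 14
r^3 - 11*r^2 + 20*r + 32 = (r - 8)*(r - 4)*(r + 1)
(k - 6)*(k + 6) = k^2 - 36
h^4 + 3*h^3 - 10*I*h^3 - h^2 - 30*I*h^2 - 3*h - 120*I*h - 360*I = (h + 3)*(h - 8*I)*(h - 5*I)*(h + 3*I)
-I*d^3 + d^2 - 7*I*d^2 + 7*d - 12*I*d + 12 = (d + 3)*(d + 4)*(-I*d + 1)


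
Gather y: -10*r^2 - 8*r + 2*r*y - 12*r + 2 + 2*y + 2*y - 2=-10*r^2 - 20*r + y*(2*r + 4)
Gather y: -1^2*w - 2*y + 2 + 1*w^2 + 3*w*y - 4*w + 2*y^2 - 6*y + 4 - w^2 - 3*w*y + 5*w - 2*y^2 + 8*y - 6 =0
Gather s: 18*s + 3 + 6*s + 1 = 24*s + 4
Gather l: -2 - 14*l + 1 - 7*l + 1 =-21*l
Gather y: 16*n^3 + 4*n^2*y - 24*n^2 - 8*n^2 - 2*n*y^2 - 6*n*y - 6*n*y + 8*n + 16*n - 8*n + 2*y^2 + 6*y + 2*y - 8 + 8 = 16*n^3 - 32*n^2 + 16*n + y^2*(2 - 2*n) + y*(4*n^2 - 12*n + 8)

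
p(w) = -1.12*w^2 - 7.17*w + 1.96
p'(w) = -2.24*w - 7.17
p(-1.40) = 9.80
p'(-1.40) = -4.03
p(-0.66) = 6.20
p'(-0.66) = -5.69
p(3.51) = -37.01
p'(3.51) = -15.03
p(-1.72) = 10.98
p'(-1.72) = -3.32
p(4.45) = -52.13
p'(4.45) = -17.14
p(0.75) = -4.05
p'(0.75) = -8.85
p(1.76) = -14.13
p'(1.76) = -11.11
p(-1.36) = 9.64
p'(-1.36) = -4.12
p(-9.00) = -24.23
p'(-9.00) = 12.99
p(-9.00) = -24.23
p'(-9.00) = 12.99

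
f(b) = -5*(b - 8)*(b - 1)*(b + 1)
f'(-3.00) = -370.00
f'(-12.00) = -3115.00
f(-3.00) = 440.00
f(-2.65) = 320.70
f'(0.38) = 33.23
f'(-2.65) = -312.34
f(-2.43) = 255.79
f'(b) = -5*(b - 8)*(b - 1) - 5*(b - 8)*(b + 1) - 5*(b - 1)*(b + 1) = -15*b^2 + 80*b + 5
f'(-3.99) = -553.00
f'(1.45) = 89.46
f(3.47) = 250.08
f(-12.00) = 14300.00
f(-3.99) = 894.46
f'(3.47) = 101.99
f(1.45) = 36.11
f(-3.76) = 772.49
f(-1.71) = 93.42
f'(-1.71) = -175.66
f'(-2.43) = -277.97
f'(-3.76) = -507.86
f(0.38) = -32.60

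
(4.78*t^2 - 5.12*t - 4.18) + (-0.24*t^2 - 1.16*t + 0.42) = 4.54*t^2 - 6.28*t - 3.76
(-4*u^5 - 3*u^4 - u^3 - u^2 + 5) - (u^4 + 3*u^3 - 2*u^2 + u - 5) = -4*u^5 - 4*u^4 - 4*u^3 + u^2 - u + 10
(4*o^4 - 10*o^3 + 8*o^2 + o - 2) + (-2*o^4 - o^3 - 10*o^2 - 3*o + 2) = 2*o^4 - 11*o^3 - 2*o^2 - 2*o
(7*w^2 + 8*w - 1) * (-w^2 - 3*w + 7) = -7*w^4 - 29*w^3 + 26*w^2 + 59*w - 7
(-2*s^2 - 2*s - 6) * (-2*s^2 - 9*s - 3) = 4*s^4 + 22*s^3 + 36*s^2 + 60*s + 18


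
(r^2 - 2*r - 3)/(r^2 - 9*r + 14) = (r^2 - 2*r - 3)/(r^2 - 9*r + 14)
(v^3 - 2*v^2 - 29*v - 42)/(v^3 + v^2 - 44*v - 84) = (v + 3)/(v + 6)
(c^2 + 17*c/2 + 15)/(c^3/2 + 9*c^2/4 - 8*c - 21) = 2*(2*c + 5)/(2*c^2 - 3*c - 14)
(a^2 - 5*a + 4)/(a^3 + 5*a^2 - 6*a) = (a - 4)/(a*(a + 6))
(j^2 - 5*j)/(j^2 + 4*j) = (j - 5)/(j + 4)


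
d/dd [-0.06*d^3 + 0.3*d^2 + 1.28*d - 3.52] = -0.18*d^2 + 0.6*d + 1.28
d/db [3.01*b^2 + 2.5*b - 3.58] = 6.02*b + 2.5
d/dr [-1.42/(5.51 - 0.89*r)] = -1.2638/(0.89*r - 5.51)^2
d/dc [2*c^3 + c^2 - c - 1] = 6*c^2 + 2*c - 1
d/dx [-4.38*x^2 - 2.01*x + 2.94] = -8.76*x - 2.01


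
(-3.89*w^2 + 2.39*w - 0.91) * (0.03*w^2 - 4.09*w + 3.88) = -0.1167*w^4 + 15.9818*w^3 - 24.8956*w^2 + 12.9951*w - 3.5308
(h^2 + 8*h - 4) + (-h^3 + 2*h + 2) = -h^3 + h^2 + 10*h - 2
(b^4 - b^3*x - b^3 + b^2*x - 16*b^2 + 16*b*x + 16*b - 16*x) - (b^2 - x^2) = b^4 - b^3*x - b^3 + b^2*x - 17*b^2 + 16*b*x + 16*b + x^2 - 16*x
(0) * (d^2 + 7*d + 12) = 0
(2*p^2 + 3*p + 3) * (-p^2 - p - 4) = -2*p^4 - 5*p^3 - 14*p^2 - 15*p - 12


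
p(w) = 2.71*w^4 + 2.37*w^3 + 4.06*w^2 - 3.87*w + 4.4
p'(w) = 10.84*w^3 + 7.11*w^2 + 8.12*w - 3.87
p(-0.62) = 8.20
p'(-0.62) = -8.75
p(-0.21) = 5.38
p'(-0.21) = -5.36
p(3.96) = 866.34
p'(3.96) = 812.94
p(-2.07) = 58.54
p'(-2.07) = -86.36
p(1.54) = 31.97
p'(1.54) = 65.09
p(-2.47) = 103.88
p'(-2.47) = -143.90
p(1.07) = 11.36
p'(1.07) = 26.24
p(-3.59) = 411.10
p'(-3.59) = -442.93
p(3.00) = 312.83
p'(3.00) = 377.16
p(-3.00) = 208.07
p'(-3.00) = -256.92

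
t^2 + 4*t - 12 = (t - 2)*(t + 6)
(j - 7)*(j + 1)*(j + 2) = j^3 - 4*j^2 - 19*j - 14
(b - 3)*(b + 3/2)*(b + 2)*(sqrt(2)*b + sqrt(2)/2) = sqrt(2)*b^4 + sqrt(2)*b^3 - 29*sqrt(2)*b^2/4 - 51*sqrt(2)*b/4 - 9*sqrt(2)/2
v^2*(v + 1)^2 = v^4 + 2*v^3 + v^2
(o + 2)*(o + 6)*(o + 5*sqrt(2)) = o^3 + 5*sqrt(2)*o^2 + 8*o^2 + 12*o + 40*sqrt(2)*o + 60*sqrt(2)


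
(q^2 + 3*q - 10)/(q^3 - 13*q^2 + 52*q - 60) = (q + 5)/(q^2 - 11*q + 30)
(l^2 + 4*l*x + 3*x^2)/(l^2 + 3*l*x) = (l + x)/l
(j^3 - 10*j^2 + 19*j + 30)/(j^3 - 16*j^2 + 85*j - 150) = (j + 1)/(j - 5)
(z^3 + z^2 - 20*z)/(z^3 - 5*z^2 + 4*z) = (z + 5)/(z - 1)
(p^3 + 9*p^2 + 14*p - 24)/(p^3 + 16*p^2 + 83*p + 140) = (p^2 + 5*p - 6)/(p^2 + 12*p + 35)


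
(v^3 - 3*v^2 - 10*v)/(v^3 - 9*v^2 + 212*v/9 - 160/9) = 9*v*(v + 2)/(9*v^2 - 36*v + 32)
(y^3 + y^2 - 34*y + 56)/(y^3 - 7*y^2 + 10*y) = (y^2 + 3*y - 28)/(y*(y - 5))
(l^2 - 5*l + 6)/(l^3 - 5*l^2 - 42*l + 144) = (l - 2)/(l^2 - 2*l - 48)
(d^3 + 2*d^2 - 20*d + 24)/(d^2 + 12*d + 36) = (d^2 - 4*d + 4)/(d + 6)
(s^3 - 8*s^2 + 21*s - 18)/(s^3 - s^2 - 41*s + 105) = (s^2 - 5*s + 6)/(s^2 + 2*s - 35)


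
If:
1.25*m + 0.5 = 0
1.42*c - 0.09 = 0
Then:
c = 0.06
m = -0.40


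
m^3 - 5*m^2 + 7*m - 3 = (m - 3)*(m - 1)^2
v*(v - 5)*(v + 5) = v^3 - 25*v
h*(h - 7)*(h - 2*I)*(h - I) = h^4 - 7*h^3 - 3*I*h^3 - 2*h^2 + 21*I*h^2 + 14*h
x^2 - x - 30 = (x - 6)*(x + 5)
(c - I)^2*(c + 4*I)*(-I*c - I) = -I*c^4 + 2*c^3 - I*c^3 + 2*c^2 - 7*I*c^2 - 4*c - 7*I*c - 4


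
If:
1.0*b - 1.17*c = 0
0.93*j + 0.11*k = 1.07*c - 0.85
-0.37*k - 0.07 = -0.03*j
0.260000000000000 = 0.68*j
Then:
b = 1.30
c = 1.11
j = 0.38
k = -0.16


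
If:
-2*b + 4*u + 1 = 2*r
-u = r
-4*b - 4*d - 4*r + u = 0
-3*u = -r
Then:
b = 1/2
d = -1/2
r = 0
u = 0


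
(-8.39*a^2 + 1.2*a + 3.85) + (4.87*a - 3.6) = -8.39*a^2 + 6.07*a + 0.25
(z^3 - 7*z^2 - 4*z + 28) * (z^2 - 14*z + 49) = z^5 - 21*z^4 + 143*z^3 - 259*z^2 - 588*z + 1372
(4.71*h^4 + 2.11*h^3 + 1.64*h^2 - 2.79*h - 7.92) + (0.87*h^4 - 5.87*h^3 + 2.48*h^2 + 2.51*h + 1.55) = 5.58*h^4 - 3.76*h^3 + 4.12*h^2 - 0.28*h - 6.37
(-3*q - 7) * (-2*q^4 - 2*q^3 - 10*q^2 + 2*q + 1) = 6*q^5 + 20*q^4 + 44*q^3 + 64*q^2 - 17*q - 7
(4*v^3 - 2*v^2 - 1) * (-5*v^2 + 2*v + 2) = -20*v^5 + 18*v^4 + 4*v^3 + v^2 - 2*v - 2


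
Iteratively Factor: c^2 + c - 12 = (c - 3)*(c + 4)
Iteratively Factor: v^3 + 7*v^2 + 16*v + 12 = (v + 3)*(v^2 + 4*v + 4) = (v + 2)*(v + 3)*(v + 2)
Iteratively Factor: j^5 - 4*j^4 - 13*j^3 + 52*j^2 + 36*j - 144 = (j + 3)*(j^4 - 7*j^3 + 8*j^2 + 28*j - 48) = (j - 4)*(j + 3)*(j^3 - 3*j^2 - 4*j + 12) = (j - 4)*(j - 2)*(j + 3)*(j^2 - j - 6) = (j - 4)*(j - 3)*(j - 2)*(j + 3)*(j + 2)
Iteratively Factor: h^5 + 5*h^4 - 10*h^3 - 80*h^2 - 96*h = (h)*(h^4 + 5*h^3 - 10*h^2 - 80*h - 96) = h*(h - 4)*(h^3 + 9*h^2 + 26*h + 24) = h*(h - 4)*(h + 2)*(h^2 + 7*h + 12) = h*(h - 4)*(h + 2)*(h + 4)*(h + 3)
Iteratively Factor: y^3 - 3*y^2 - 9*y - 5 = (y + 1)*(y^2 - 4*y - 5) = (y - 5)*(y + 1)*(y + 1)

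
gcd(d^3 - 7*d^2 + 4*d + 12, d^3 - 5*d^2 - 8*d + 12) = d - 6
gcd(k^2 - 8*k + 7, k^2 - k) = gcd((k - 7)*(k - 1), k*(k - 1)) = k - 1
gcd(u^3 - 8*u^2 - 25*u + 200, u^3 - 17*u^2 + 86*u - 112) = u - 8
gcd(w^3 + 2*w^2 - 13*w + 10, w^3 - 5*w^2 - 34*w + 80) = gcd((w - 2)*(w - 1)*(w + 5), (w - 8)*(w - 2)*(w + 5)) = w^2 + 3*w - 10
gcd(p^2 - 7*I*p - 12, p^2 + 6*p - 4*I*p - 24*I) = p - 4*I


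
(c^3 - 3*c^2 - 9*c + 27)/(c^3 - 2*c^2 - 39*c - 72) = (c^2 - 6*c + 9)/(c^2 - 5*c - 24)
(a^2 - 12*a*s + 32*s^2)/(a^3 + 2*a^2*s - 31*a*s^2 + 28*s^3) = (-a + 8*s)/(-a^2 - 6*a*s + 7*s^2)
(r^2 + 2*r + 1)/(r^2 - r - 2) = (r + 1)/(r - 2)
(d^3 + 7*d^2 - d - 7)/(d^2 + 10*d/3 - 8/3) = 3*(d^3 + 7*d^2 - d - 7)/(3*d^2 + 10*d - 8)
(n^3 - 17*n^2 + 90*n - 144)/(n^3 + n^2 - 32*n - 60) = (n^2 - 11*n + 24)/(n^2 + 7*n + 10)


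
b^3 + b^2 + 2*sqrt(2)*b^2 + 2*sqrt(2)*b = b*(b + 1)*(b + 2*sqrt(2))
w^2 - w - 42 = (w - 7)*(w + 6)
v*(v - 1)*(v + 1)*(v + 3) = v^4 + 3*v^3 - v^2 - 3*v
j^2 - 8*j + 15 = (j - 5)*(j - 3)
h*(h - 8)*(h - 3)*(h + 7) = h^4 - 4*h^3 - 53*h^2 + 168*h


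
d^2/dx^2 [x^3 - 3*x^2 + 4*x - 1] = 6*x - 6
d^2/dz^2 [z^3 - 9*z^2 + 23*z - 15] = 6*z - 18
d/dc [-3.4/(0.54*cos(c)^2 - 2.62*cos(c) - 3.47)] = (8.908 - 3.672*cos(c))*sin(c)/(-0.54*cos(c)^2 + 2.62*cos(c) + 3.47)^2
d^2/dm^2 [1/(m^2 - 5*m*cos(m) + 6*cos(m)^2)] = ((m^2 - 5*m*cos(m) + 6*cos(m)^2)*(-5*m*cos(m) - 24*sin(m)^2 - 10*sin(m) + 10) + 2*(5*m*sin(m) + 2*m - 6*sin(2*m) - 5*cos(m))^2)/((m - 3*cos(m))^3*(m - 2*cos(m))^3)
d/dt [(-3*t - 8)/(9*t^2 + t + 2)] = (-27*t^2 - 3*t + (3*t + 8)*(18*t + 1) - 6)/(9*t^2 + t + 2)^2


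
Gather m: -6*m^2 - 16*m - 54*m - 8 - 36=-6*m^2 - 70*m - 44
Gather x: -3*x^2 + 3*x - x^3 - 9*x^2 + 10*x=-x^3 - 12*x^2 + 13*x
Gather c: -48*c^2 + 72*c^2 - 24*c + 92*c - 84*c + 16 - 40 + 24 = 24*c^2 - 16*c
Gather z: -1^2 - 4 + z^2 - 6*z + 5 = z^2 - 6*z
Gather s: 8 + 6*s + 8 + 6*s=12*s + 16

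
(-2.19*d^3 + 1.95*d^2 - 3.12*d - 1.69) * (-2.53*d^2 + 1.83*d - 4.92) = 5.5407*d^5 - 8.9412*d^4 + 22.2369*d^3 - 11.0279*d^2 + 12.2577*d + 8.3148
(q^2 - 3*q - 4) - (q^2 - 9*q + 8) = 6*q - 12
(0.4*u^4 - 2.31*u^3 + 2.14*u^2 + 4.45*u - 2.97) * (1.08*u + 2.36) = 0.432*u^5 - 1.5508*u^4 - 3.1404*u^3 + 9.8564*u^2 + 7.2944*u - 7.0092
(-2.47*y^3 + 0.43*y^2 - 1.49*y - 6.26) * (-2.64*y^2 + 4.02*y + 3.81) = 6.5208*y^5 - 11.0646*y^4 - 3.7485*y^3 + 12.1749*y^2 - 30.8421*y - 23.8506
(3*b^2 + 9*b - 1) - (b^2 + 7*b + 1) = 2*b^2 + 2*b - 2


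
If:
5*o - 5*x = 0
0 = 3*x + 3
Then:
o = -1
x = -1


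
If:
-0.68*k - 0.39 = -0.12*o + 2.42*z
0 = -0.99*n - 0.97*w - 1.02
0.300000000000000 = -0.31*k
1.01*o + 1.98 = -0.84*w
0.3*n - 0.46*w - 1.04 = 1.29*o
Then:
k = -0.97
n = 2.59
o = 1.12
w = -3.70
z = 0.17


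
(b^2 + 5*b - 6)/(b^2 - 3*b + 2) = (b + 6)/(b - 2)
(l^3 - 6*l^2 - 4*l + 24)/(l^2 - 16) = (l^3 - 6*l^2 - 4*l + 24)/(l^2 - 16)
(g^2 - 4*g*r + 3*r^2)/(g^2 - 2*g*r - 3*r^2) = (g - r)/(g + r)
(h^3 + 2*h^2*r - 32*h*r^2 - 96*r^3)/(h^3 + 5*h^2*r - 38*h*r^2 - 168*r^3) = (h + 4*r)/(h + 7*r)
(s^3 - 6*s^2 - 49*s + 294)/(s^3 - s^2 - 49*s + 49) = (s - 6)/(s - 1)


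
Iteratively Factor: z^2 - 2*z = (z - 2)*(z)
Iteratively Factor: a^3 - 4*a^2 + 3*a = (a - 1)*(a^2 - 3*a) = a*(a - 1)*(a - 3)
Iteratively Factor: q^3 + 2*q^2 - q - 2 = (q - 1)*(q^2 + 3*q + 2) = (q - 1)*(q + 2)*(q + 1)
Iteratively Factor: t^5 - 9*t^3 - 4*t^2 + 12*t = (t + 2)*(t^4 - 2*t^3 - 5*t^2 + 6*t) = t*(t + 2)*(t^3 - 2*t^2 - 5*t + 6) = t*(t + 2)^2*(t^2 - 4*t + 3) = t*(t - 1)*(t + 2)^2*(t - 3)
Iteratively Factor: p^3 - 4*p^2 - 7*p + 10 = (p + 2)*(p^2 - 6*p + 5) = (p - 1)*(p + 2)*(p - 5)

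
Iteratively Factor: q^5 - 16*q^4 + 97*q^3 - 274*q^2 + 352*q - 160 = (q - 1)*(q^4 - 15*q^3 + 82*q^2 - 192*q + 160) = (q - 4)*(q - 1)*(q^3 - 11*q^2 + 38*q - 40) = (q - 5)*(q - 4)*(q - 1)*(q^2 - 6*q + 8) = (q - 5)*(q - 4)^2*(q - 1)*(q - 2)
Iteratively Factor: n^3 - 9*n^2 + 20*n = (n - 5)*(n^2 - 4*n) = n*(n - 5)*(n - 4)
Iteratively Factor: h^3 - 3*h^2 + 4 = (h - 2)*(h^2 - h - 2) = (h - 2)*(h + 1)*(h - 2)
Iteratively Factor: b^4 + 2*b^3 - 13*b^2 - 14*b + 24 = (b + 2)*(b^3 - 13*b + 12) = (b + 2)*(b + 4)*(b^2 - 4*b + 3) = (b - 3)*(b + 2)*(b + 4)*(b - 1)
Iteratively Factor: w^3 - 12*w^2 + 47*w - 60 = (w - 4)*(w^2 - 8*w + 15) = (w - 5)*(w - 4)*(w - 3)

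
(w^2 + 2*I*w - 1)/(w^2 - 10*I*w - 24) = (-w^2 - 2*I*w + 1)/(-w^2 + 10*I*w + 24)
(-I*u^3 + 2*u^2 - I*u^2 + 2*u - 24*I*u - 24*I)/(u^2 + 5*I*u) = (-I*u^3 + u^2*(2 - I) + 2*u*(1 - 12*I) - 24*I)/(u*(u + 5*I))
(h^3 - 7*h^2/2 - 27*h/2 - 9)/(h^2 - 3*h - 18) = (2*h^2 + 5*h + 3)/(2*(h + 3))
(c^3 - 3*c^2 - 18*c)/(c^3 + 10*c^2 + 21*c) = (c - 6)/(c + 7)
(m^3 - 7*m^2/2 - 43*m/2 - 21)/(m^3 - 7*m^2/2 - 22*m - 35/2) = (2*m^2 + 7*m + 6)/(2*m^2 + 7*m + 5)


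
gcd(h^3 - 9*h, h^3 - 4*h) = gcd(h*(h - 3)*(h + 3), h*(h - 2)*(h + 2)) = h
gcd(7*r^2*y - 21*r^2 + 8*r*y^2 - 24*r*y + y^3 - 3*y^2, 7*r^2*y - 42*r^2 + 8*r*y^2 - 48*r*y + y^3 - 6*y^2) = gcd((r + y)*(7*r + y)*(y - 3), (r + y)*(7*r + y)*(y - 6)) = 7*r^2 + 8*r*y + y^2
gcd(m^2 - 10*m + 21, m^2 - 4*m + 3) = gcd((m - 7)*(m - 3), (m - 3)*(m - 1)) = m - 3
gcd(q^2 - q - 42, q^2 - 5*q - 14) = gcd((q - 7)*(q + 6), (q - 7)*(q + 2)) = q - 7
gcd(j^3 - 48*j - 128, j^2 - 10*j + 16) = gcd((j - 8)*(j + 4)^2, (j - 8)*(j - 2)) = j - 8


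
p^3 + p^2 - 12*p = p*(p - 3)*(p + 4)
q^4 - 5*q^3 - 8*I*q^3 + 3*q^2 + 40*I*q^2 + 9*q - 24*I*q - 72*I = (q - 3)^2*(q + 1)*(q - 8*I)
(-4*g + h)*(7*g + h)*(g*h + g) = -28*g^3*h - 28*g^3 + 3*g^2*h^2 + 3*g^2*h + g*h^3 + g*h^2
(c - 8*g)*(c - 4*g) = c^2 - 12*c*g + 32*g^2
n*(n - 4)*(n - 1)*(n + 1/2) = n^4 - 9*n^3/2 + 3*n^2/2 + 2*n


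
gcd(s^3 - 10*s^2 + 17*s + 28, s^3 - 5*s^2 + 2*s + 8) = s^2 - 3*s - 4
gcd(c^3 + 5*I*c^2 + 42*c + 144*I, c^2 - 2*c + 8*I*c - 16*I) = c + 8*I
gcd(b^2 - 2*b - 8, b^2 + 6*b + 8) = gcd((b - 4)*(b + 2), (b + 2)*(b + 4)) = b + 2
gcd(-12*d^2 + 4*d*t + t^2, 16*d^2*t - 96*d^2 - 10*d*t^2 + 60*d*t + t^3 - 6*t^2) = -2*d + t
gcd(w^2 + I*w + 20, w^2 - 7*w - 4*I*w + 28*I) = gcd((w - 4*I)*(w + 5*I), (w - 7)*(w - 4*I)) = w - 4*I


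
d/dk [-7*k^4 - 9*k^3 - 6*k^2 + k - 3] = -28*k^3 - 27*k^2 - 12*k + 1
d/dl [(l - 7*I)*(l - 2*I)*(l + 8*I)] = 3*l^2 - 2*I*l + 58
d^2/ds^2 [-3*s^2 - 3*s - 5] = -6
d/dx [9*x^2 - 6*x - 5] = 18*x - 6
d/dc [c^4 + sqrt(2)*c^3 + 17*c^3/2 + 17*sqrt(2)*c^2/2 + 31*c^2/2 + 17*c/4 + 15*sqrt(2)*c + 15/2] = 4*c^3 + 3*sqrt(2)*c^2 + 51*c^2/2 + 17*sqrt(2)*c + 31*c + 17/4 + 15*sqrt(2)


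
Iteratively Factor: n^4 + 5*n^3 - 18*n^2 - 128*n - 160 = (n + 2)*(n^3 + 3*n^2 - 24*n - 80) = (n - 5)*(n + 2)*(n^2 + 8*n + 16) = (n - 5)*(n + 2)*(n + 4)*(n + 4)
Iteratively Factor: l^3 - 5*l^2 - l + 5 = (l - 5)*(l^2 - 1) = (l - 5)*(l - 1)*(l + 1)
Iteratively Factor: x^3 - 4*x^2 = (x - 4)*(x^2) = x*(x - 4)*(x)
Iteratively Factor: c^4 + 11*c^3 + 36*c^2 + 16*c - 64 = (c + 4)*(c^3 + 7*c^2 + 8*c - 16) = (c + 4)^2*(c^2 + 3*c - 4) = (c + 4)^3*(c - 1)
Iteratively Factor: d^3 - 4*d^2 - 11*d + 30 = (d - 5)*(d^2 + d - 6) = (d - 5)*(d - 2)*(d + 3)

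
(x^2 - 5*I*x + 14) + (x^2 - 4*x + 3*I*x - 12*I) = 2*x^2 - 4*x - 2*I*x + 14 - 12*I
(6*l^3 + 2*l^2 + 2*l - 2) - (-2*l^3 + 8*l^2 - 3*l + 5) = 8*l^3 - 6*l^2 + 5*l - 7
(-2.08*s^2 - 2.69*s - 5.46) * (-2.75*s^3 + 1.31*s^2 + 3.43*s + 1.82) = 5.72*s^5 + 4.6727*s^4 + 4.3567*s^3 - 20.1649*s^2 - 23.6236*s - 9.9372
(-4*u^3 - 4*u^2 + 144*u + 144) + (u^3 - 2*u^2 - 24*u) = -3*u^3 - 6*u^2 + 120*u + 144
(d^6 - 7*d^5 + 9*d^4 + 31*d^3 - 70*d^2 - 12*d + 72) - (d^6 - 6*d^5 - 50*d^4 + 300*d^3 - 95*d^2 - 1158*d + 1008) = -d^5 + 59*d^4 - 269*d^3 + 25*d^2 + 1146*d - 936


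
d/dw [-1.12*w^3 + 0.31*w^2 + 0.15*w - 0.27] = -3.36*w^2 + 0.62*w + 0.15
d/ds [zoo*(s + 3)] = zoo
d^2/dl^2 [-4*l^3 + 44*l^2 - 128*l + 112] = 88 - 24*l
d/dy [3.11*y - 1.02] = 3.11000000000000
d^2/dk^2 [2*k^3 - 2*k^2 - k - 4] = 12*k - 4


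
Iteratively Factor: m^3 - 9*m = (m)*(m^2 - 9) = m*(m + 3)*(m - 3)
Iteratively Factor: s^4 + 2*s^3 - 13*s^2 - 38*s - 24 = (s + 2)*(s^3 - 13*s - 12) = (s - 4)*(s + 2)*(s^2 + 4*s + 3) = (s - 4)*(s + 1)*(s + 2)*(s + 3)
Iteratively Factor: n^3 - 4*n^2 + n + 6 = (n + 1)*(n^2 - 5*n + 6) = (n - 2)*(n + 1)*(n - 3)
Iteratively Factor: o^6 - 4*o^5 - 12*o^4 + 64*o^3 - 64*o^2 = (o - 2)*(o^5 - 2*o^4 - 16*o^3 + 32*o^2) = (o - 2)^2*(o^4 - 16*o^2) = o*(o - 2)^2*(o^3 - 16*o) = o*(o - 2)^2*(o + 4)*(o^2 - 4*o) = o*(o - 4)*(o - 2)^2*(o + 4)*(o)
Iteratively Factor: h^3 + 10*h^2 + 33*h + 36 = (h + 4)*(h^2 + 6*h + 9) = (h + 3)*(h + 4)*(h + 3)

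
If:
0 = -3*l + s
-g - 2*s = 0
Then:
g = -2*s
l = s/3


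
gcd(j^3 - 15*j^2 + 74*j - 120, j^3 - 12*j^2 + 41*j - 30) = j^2 - 11*j + 30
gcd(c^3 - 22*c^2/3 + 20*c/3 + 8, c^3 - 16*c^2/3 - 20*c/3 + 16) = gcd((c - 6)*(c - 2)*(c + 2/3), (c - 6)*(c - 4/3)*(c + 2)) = c - 6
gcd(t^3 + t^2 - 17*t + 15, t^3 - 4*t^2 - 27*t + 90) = t^2 + 2*t - 15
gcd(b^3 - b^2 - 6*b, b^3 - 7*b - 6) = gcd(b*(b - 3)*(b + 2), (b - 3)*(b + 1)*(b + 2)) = b^2 - b - 6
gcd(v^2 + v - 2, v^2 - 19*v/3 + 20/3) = 1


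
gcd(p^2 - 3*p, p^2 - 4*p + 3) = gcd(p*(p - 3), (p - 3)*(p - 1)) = p - 3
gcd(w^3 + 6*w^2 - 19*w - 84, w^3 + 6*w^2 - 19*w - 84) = w^3 + 6*w^2 - 19*w - 84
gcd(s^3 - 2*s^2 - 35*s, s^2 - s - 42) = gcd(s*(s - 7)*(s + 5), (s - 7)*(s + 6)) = s - 7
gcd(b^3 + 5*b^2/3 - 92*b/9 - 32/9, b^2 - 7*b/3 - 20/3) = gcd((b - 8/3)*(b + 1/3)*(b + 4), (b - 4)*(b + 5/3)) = 1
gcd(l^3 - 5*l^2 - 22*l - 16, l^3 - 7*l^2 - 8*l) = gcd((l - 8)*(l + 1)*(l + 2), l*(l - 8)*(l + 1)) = l^2 - 7*l - 8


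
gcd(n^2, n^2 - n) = n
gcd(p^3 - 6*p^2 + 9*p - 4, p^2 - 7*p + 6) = p - 1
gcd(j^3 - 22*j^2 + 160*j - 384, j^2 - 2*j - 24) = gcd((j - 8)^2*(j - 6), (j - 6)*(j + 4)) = j - 6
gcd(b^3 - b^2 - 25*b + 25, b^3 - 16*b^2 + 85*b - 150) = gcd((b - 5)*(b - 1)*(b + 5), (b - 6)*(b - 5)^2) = b - 5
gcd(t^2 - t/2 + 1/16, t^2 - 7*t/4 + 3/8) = t - 1/4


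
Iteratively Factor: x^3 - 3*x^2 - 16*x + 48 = (x - 3)*(x^2 - 16) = (x - 4)*(x - 3)*(x + 4)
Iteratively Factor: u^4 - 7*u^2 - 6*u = (u + 1)*(u^3 - u^2 - 6*u) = (u + 1)*(u + 2)*(u^2 - 3*u) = u*(u + 1)*(u + 2)*(u - 3)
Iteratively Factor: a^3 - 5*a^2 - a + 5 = (a - 5)*(a^2 - 1) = (a - 5)*(a - 1)*(a + 1)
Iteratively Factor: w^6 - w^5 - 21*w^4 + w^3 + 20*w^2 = (w - 5)*(w^5 + 4*w^4 - w^3 - 4*w^2) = w*(w - 5)*(w^4 + 4*w^3 - w^2 - 4*w) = w*(w - 5)*(w + 1)*(w^3 + 3*w^2 - 4*w) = w^2*(w - 5)*(w + 1)*(w^2 + 3*w - 4) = w^2*(w - 5)*(w + 1)*(w + 4)*(w - 1)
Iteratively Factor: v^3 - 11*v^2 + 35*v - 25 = (v - 5)*(v^2 - 6*v + 5) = (v - 5)^2*(v - 1)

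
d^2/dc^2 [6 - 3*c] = 0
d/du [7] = 0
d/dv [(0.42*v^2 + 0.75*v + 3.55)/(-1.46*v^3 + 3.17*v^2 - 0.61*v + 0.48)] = (0.6132*v^4 + 2.19*v^3 + 12.9153*v^2 - 22.1038*v + 2.5255)/(2.1316*v^6 - 9.2564*v^5 + 11.8301*v^4 - 5.269*v^3 + 3.4153*v^2 - 0.5856*v + 0.2304)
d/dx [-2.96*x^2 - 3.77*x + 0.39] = -5.92*x - 3.77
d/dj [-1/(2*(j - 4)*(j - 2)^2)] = (3*j - 10)/(2*(j - 4)^2*(j - 2)^3)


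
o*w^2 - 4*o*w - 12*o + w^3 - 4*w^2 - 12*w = (o + w)*(w - 6)*(w + 2)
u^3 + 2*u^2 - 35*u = u*(u - 5)*(u + 7)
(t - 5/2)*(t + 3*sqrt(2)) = t^2 - 5*t/2 + 3*sqrt(2)*t - 15*sqrt(2)/2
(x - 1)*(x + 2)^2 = x^3 + 3*x^2 - 4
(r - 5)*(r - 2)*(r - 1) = r^3 - 8*r^2 + 17*r - 10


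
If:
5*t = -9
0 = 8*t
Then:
No Solution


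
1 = 1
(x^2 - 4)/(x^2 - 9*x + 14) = (x + 2)/(x - 7)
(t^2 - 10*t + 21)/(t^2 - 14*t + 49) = (t - 3)/(t - 7)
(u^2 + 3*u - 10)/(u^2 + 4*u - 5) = (u - 2)/(u - 1)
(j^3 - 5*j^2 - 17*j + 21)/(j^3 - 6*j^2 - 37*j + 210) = (j^2 + 2*j - 3)/(j^2 + j - 30)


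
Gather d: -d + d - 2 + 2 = 0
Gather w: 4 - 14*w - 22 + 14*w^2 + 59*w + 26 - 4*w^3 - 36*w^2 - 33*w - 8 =-4*w^3 - 22*w^2 + 12*w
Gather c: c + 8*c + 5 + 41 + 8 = 9*c + 54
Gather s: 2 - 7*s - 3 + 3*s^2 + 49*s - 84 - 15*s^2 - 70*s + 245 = -12*s^2 - 28*s + 160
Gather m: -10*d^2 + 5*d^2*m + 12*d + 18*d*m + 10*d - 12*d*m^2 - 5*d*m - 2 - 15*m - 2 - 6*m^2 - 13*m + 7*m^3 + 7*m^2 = -10*d^2 + 22*d + 7*m^3 + m^2*(1 - 12*d) + m*(5*d^2 + 13*d - 28) - 4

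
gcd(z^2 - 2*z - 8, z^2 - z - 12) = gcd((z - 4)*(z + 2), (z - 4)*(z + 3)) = z - 4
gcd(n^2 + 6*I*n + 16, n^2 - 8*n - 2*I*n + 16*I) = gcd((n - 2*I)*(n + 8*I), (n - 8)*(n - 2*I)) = n - 2*I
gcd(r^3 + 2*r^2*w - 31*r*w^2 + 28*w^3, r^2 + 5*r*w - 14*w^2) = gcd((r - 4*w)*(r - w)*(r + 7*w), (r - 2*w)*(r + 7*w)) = r + 7*w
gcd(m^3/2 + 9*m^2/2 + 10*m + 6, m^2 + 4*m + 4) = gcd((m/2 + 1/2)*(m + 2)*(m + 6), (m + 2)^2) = m + 2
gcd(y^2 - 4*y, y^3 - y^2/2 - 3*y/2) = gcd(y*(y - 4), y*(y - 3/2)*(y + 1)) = y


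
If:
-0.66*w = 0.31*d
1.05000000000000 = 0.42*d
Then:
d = 2.50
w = -1.17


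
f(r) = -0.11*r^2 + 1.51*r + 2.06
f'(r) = 1.51 - 0.22*r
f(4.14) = 6.43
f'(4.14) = 0.60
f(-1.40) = -0.27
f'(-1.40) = 1.82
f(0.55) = 2.86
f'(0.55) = 1.39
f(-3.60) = -4.80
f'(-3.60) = 2.30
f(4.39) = 6.57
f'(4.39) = 0.54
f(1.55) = 4.14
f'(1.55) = 1.17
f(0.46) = 2.73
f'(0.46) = 1.41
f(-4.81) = -7.75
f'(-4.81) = 2.57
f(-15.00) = -45.34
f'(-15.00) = 4.81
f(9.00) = 6.74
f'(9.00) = -0.47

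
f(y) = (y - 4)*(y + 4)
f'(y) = 2*y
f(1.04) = -14.92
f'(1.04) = 2.08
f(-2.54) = -9.55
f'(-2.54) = -5.08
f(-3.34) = -4.84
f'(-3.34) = -6.68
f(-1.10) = -14.79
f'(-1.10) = -2.20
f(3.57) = -3.26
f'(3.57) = 7.14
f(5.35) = 12.62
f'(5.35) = 10.70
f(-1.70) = -13.11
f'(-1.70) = -3.40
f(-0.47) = -15.78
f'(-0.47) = -0.94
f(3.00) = -7.00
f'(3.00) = 6.00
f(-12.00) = 128.00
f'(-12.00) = -24.00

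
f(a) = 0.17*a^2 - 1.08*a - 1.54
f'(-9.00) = -4.14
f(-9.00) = 21.95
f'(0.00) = -1.08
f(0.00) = -1.54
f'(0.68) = -0.85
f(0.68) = -2.20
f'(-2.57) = -1.95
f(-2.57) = 2.36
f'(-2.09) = -1.79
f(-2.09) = 1.46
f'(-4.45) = -2.59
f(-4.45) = 6.63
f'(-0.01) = -1.08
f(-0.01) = -1.53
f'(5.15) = 0.67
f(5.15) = -2.59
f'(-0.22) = -1.15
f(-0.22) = -1.29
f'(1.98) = -0.41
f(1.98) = -3.01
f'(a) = 0.34*a - 1.08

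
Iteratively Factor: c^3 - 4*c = (c - 2)*(c^2 + 2*c) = (c - 2)*(c + 2)*(c)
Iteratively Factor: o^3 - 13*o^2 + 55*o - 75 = (o - 3)*(o^2 - 10*o + 25) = (o - 5)*(o - 3)*(o - 5)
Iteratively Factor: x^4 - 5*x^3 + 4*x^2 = (x)*(x^3 - 5*x^2 + 4*x) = x*(x - 4)*(x^2 - x) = x^2*(x - 4)*(x - 1)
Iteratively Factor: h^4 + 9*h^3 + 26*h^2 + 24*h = (h + 4)*(h^3 + 5*h^2 + 6*h) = (h + 3)*(h + 4)*(h^2 + 2*h) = (h + 2)*(h + 3)*(h + 4)*(h)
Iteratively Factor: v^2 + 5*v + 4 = (v + 4)*(v + 1)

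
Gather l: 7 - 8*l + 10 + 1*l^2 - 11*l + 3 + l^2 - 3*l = 2*l^2 - 22*l + 20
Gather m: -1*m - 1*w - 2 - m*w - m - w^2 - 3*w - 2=m*(-w - 2) - w^2 - 4*w - 4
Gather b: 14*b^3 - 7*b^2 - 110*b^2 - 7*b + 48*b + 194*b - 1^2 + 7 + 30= 14*b^3 - 117*b^2 + 235*b + 36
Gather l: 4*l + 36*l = 40*l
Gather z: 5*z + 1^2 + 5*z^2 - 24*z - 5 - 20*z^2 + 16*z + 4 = -15*z^2 - 3*z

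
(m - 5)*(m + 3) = m^2 - 2*m - 15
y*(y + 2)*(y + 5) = y^3 + 7*y^2 + 10*y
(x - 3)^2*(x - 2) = x^3 - 8*x^2 + 21*x - 18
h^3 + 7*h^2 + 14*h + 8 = (h + 1)*(h + 2)*(h + 4)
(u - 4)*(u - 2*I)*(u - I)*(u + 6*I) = u^4 - 4*u^3 + 3*I*u^3 + 16*u^2 - 12*I*u^2 - 64*u - 12*I*u + 48*I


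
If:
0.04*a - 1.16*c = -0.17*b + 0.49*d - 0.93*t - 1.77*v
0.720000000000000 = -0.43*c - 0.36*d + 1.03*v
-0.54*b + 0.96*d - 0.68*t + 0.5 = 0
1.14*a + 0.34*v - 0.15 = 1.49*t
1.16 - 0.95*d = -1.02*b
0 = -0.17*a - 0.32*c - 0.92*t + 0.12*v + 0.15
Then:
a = 0.03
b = -3.48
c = 0.64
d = -2.52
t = -0.06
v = 0.09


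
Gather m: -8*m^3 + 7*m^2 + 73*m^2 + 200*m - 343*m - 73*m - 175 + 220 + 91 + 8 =-8*m^3 + 80*m^2 - 216*m + 144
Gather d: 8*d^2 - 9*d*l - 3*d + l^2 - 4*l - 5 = 8*d^2 + d*(-9*l - 3) + l^2 - 4*l - 5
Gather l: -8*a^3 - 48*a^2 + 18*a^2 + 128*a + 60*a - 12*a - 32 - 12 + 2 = -8*a^3 - 30*a^2 + 176*a - 42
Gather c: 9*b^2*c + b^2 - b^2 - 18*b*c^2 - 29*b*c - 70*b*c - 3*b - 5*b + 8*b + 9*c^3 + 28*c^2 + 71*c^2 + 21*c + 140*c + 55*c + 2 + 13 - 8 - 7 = 9*c^3 + c^2*(99 - 18*b) + c*(9*b^2 - 99*b + 216)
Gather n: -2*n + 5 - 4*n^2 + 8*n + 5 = -4*n^2 + 6*n + 10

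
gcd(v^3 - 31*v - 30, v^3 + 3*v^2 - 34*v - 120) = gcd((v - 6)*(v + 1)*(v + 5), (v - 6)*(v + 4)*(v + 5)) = v^2 - v - 30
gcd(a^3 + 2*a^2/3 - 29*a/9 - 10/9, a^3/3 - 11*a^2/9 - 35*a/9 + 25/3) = a - 5/3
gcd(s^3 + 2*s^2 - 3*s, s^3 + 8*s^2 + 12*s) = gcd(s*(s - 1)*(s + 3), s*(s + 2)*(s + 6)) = s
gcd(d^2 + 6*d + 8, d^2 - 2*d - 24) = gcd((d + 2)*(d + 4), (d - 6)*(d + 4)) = d + 4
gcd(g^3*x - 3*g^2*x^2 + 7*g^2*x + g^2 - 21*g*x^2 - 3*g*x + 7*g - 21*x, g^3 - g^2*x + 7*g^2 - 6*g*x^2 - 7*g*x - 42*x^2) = -g^2 + 3*g*x - 7*g + 21*x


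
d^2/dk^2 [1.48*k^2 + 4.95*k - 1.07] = 2.96000000000000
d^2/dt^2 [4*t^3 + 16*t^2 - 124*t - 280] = 24*t + 32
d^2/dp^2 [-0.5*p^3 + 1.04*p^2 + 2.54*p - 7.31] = 2.08 - 3.0*p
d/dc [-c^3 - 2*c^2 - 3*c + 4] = -3*c^2 - 4*c - 3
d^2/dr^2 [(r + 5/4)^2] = 2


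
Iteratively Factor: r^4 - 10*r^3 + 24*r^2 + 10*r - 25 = (r + 1)*(r^3 - 11*r^2 + 35*r - 25) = (r - 5)*(r + 1)*(r^2 - 6*r + 5) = (r - 5)^2*(r + 1)*(r - 1)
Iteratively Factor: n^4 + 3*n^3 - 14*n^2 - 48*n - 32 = (n + 4)*(n^3 - n^2 - 10*n - 8) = (n + 2)*(n + 4)*(n^2 - 3*n - 4) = (n + 1)*(n + 2)*(n + 4)*(n - 4)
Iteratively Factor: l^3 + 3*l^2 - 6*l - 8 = (l + 4)*(l^2 - l - 2) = (l + 1)*(l + 4)*(l - 2)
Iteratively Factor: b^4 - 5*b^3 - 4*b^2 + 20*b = (b)*(b^3 - 5*b^2 - 4*b + 20) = b*(b - 5)*(b^2 - 4) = b*(b - 5)*(b + 2)*(b - 2)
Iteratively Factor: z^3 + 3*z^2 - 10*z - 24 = (z + 2)*(z^2 + z - 12) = (z - 3)*(z + 2)*(z + 4)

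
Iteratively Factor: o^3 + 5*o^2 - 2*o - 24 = (o + 4)*(o^2 + o - 6) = (o + 3)*(o + 4)*(o - 2)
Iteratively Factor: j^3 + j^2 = (j)*(j^2 + j) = j^2*(j + 1)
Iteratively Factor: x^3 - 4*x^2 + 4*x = (x - 2)*(x^2 - 2*x) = x*(x - 2)*(x - 2)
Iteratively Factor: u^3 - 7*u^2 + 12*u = (u)*(u^2 - 7*u + 12) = u*(u - 3)*(u - 4)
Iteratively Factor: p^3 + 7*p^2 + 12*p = (p)*(p^2 + 7*p + 12) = p*(p + 3)*(p + 4)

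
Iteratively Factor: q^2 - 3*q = (q)*(q - 3)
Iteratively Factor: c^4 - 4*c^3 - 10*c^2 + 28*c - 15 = (c + 3)*(c^3 - 7*c^2 + 11*c - 5) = (c - 1)*(c + 3)*(c^2 - 6*c + 5) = (c - 1)^2*(c + 3)*(c - 5)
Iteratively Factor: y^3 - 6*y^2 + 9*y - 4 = (y - 4)*(y^2 - 2*y + 1) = (y - 4)*(y - 1)*(y - 1)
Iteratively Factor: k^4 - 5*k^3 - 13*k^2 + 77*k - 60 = (k - 3)*(k^3 - 2*k^2 - 19*k + 20) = (k - 5)*(k - 3)*(k^2 + 3*k - 4) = (k - 5)*(k - 3)*(k + 4)*(k - 1)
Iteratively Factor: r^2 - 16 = (r + 4)*(r - 4)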